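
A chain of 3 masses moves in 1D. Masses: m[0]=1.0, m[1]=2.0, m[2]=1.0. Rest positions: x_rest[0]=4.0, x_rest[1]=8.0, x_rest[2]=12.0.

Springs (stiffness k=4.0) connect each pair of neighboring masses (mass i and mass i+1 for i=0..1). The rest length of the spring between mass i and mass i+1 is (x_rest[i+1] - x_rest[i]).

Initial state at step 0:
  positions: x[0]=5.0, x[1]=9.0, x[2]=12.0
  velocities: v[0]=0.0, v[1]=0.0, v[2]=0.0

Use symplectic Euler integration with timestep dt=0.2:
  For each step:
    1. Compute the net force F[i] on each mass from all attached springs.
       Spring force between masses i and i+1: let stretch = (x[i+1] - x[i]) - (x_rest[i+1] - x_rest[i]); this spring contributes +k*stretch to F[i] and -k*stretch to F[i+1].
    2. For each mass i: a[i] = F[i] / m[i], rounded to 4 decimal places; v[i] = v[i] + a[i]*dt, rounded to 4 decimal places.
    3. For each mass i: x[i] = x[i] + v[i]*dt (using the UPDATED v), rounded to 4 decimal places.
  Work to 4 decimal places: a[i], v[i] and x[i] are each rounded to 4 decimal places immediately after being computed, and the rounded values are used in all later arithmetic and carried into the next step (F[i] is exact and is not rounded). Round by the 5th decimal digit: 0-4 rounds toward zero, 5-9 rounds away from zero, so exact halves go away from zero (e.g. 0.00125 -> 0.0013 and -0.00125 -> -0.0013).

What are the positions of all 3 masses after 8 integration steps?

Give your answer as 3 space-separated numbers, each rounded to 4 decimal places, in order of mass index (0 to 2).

Step 0: x=[5.0000 9.0000 12.0000] v=[0.0000 0.0000 0.0000]
Step 1: x=[5.0000 8.9200 12.1600] v=[0.0000 -0.4000 0.8000]
Step 2: x=[4.9872 8.7856 12.4416] v=[-0.0640 -0.6720 1.4080]
Step 3: x=[4.9421 8.6398 12.7782] v=[-0.2253 -0.7290 1.6832]
Step 4: x=[4.8487 8.5293 13.0927] v=[-0.4671 -0.5527 1.5725]
Step 5: x=[4.7042 8.4894 13.3171] v=[-0.7226 -0.1996 1.1218]
Step 6: x=[4.5253 8.5329 13.4090] v=[-0.8944 0.2174 0.4596]
Step 7: x=[4.3476 8.6459 13.3607] v=[-0.8883 0.5648 -0.2413]
Step 8: x=[4.2177 8.7922 13.1981] v=[-0.6497 0.7314 -0.8131]

Answer: 4.2177 8.7922 13.1981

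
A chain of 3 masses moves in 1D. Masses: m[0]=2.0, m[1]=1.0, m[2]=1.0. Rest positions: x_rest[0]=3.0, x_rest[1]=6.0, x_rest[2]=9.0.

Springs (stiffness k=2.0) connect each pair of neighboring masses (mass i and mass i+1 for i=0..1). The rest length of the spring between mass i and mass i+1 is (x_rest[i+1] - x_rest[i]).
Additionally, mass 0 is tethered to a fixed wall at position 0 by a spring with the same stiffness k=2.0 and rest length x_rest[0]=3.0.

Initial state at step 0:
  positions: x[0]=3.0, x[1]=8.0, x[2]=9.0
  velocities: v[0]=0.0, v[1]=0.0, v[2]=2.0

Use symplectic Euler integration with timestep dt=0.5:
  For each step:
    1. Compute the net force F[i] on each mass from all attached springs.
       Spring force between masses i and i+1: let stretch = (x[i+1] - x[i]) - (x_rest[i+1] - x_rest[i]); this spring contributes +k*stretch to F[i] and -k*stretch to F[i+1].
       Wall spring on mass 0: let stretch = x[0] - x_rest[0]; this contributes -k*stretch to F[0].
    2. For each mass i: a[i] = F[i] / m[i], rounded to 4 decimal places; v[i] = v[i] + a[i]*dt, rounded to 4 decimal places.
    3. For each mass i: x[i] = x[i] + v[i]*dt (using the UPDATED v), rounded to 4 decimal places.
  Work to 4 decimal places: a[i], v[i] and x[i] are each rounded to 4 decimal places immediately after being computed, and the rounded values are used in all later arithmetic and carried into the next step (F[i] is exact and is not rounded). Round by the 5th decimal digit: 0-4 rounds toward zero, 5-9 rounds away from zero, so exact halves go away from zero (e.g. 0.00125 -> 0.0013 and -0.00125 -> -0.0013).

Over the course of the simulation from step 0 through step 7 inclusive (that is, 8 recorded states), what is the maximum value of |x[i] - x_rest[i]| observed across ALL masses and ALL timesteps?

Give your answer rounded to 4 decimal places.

Answer: 3.1563

Derivation:
Step 0: x=[3.0000 8.0000 9.0000] v=[0.0000 0.0000 2.0000]
Step 1: x=[3.5000 6.0000 11.0000] v=[1.0000 -4.0000 4.0000]
Step 2: x=[3.7500 5.2500 12.0000] v=[0.5000 -1.5000 2.0000]
Step 3: x=[3.4375 7.1250 11.1250] v=[-0.6250 3.7500 -1.7500]
Step 4: x=[3.1875 9.1563 9.7500] v=[-0.5000 4.0625 -2.7500]
Step 5: x=[3.6329 8.5000 9.5782] v=[0.8907 -1.3126 -0.3437]
Step 6: x=[4.3868 5.9493 10.3673] v=[1.5078 -5.1015 1.5781]
Step 7: x=[4.4347 4.8263 10.4474] v=[0.0957 -2.2460 0.1601]
Max displacement = 3.1563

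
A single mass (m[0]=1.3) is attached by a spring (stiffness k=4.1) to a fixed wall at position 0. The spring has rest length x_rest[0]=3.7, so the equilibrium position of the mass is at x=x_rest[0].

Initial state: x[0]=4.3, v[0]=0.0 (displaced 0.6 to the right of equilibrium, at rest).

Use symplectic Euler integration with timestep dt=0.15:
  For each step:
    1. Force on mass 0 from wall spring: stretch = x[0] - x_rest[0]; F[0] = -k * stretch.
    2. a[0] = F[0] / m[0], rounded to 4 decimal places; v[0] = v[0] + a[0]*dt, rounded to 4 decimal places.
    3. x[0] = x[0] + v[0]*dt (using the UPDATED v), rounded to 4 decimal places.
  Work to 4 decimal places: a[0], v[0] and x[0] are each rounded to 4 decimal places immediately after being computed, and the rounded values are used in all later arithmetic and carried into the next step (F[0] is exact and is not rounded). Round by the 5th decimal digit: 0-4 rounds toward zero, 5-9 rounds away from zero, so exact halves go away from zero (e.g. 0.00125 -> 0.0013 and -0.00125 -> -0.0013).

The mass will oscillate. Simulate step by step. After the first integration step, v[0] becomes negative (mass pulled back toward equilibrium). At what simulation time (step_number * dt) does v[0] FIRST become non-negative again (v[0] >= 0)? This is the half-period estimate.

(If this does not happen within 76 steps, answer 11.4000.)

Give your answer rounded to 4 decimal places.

Step 0: x=[4.3000] v=[0.0000]
Step 1: x=[4.2574] v=[-0.2838]
Step 2: x=[4.1753] v=[-0.5475]
Step 3: x=[4.0594] v=[-0.7724]
Step 4: x=[3.9180] v=[-0.9424]
Step 5: x=[3.7612] v=[-1.0455]
Step 6: x=[3.6000] v=[-1.0745]
Step 7: x=[3.4459] v=[-1.0272]
Step 8: x=[3.3099] v=[-0.9070]
Step 9: x=[3.2015] v=[-0.7225]
Step 10: x=[3.1285] v=[-0.4867]
Step 11: x=[3.0961] v=[-0.2163]
Step 12: x=[3.1065] v=[0.0694]
First v>=0 after going negative at step 12, time=1.8000

Answer: 1.8000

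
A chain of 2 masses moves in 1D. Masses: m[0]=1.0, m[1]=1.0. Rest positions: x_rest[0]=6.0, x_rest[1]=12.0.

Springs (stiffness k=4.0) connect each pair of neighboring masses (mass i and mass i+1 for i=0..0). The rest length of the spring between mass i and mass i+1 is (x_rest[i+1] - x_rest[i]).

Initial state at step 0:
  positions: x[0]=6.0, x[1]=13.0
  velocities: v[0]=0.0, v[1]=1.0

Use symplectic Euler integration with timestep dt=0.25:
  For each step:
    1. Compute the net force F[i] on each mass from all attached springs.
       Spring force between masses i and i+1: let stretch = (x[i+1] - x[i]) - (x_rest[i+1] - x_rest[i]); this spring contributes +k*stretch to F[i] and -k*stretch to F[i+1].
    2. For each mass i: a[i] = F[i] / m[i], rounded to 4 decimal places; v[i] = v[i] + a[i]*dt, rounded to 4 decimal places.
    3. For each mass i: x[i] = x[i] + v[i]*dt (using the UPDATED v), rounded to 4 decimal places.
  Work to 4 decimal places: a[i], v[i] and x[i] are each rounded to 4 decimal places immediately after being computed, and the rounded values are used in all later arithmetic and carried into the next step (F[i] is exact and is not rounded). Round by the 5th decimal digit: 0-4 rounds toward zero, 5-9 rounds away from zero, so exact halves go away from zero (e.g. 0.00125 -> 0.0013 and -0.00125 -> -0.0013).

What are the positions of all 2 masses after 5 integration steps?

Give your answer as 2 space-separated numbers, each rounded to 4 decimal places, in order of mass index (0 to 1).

Step 0: x=[6.0000 13.0000] v=[0.0000 1.0000]
Step 1: x=[6.2500 13.0000] v=[1.0000 0.0000]
Step 2: x=[6.6875 12.8125] v=[1.7500 -0.7500]
Step 3: x=[7.1563 12.5938] v=[1.8750 -0.8750]
Step 4: x=[7.4844 12.5157] v=[1.3125 -0.3125]
Step 5: x=[7.5704 12.6798] v=[0.3438 0.6562]

Answer: 7.5704 12.6798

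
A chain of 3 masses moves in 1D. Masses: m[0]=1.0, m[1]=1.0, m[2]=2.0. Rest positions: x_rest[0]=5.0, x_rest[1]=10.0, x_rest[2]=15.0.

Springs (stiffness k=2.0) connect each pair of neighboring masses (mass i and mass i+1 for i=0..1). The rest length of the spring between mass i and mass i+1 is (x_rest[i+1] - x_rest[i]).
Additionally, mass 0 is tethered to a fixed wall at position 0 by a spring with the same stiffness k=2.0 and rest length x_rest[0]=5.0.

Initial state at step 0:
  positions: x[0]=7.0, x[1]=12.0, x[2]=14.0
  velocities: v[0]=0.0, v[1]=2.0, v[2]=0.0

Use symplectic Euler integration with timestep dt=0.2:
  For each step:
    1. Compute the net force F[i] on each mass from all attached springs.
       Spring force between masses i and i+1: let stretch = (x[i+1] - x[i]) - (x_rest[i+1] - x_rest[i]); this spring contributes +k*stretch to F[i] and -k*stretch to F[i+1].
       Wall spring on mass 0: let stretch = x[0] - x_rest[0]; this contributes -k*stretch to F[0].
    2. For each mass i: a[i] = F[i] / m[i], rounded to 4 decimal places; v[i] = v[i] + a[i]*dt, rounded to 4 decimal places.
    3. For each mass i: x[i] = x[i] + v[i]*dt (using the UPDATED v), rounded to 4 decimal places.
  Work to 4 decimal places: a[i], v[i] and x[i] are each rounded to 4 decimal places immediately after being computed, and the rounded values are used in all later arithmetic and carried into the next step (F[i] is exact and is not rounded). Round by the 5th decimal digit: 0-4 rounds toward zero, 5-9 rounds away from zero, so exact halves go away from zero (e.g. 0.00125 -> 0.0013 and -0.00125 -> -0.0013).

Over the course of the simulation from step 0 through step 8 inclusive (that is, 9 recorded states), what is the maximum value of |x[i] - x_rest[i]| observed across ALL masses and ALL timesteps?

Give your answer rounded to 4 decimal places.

Answer: 2.1600

Derivation:
Step 0: x=[7.0000 12.0000 14.0000] v=[0.0000 2.0000 0.0000]
Step 1: x=[6.8400 12.1600 14.1200] v=[-0.8000 0.8000 0.6000]
Step 2: x=[6.5584 12.0512 14.3616] v=[-1.4080 -0.5440 1.2080]
Step 3: x=[6.1916 11.6878 14.7108] v=[-1.8342 -1.8170 1.7459]
Step 4: x=[5.7691 11.1265 15.1391] v=[-2.1124 -2.8063 2.1413]
Step 5: x=[5.3137 10.4577 15.6069] v=[-2.2771 -3.3442 2.3388]
Step 6: x=[4.8447 9.7893 16.0687] v=[-2.3450 -3.3421 2.3090]
Step 7: x=[4.3837 9.2277 16.4793] v=[-2.3050 -2.8082 2.0531]
Step 8: x=[3.9595 8.8587 16.7999] v=[-2.1209 -1.8452 1.6028]
Max displacement = 2.1600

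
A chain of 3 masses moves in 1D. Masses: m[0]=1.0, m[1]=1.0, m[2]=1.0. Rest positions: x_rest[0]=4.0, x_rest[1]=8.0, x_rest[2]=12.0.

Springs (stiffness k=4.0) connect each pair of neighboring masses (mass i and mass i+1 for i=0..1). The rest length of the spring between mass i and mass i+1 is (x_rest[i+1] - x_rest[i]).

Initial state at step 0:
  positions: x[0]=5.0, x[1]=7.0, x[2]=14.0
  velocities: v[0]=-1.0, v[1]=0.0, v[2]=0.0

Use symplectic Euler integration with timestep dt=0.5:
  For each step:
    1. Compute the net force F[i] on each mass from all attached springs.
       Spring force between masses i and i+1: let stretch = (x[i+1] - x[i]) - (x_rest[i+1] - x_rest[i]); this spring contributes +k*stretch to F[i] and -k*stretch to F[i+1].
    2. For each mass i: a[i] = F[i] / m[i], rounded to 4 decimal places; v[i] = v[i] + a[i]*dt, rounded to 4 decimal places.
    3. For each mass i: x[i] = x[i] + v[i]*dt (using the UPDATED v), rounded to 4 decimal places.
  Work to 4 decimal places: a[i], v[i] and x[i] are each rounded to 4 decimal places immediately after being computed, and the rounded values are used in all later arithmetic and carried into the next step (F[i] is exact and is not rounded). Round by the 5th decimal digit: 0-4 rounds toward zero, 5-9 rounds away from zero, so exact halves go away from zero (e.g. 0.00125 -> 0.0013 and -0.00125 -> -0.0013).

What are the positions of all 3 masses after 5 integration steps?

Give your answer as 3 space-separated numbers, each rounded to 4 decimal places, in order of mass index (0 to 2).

Step 0: x=[5.0000 7.0000 14.0000] v=[-1.0000 0.0000 0.0000]
Step 1: x=[2.5000 12.0000 11.0000] v=[-5.0000 10.0000 -6.0000]
Step 2: x=[5.5000 6.5000 13.0000] v=[6.0000 -11.0000 4.0000]
Step 3: x=[5.5000 6.5000 12.5000] v=[0.0000 0.0000 -1.0000]
Step 4: x=[2.5000 11.5000 10.0000] v=[-6.0000 10.0000 -5.0000]
Step 5: x=[4.5000 6.0000 13.0000] v=[4.0000 -11.0000 6.0000]

Answer: 4.5000 6.0000 13.0000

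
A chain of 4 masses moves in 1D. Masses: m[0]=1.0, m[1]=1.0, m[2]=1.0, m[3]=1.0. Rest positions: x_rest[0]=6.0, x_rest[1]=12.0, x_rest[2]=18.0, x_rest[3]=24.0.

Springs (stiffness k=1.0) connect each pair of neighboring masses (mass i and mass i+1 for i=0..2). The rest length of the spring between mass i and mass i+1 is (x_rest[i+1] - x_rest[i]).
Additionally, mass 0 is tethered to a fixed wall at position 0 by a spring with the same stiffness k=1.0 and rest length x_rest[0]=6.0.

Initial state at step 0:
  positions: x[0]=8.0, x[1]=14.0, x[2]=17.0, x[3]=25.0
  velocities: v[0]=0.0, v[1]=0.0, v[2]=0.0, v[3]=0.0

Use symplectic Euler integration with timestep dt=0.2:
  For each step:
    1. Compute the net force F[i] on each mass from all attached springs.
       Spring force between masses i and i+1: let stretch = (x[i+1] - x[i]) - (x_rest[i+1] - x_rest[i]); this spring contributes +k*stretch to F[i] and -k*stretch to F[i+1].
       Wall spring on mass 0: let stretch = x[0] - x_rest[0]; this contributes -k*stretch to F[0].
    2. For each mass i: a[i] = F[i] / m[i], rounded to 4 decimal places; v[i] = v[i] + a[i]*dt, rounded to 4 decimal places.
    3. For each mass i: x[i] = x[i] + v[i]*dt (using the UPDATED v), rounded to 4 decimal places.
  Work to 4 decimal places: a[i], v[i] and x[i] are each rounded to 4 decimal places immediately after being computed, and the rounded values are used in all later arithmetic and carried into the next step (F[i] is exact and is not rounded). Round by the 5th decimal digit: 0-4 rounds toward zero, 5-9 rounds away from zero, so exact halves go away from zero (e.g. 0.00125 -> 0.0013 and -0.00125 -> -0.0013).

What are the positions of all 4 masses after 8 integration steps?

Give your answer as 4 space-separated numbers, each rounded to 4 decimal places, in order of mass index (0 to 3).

Step 0: x=[8.0000 14.0000 17.0000 25.0000] v=[0.0000 0.0000 0.0000 0.0000]
Step 1: x=[7.9200 13.8800 17.2000 24.9200] v=[-0.4000 -0.6000 1.0000 -0.4000]
Step 2: x=[7.7616 13.6544 17.5760 24.7712] v=[-0.7920 -1.1280 1.8800 -0.7440]
Step 3: x=[7.5284 13.3500 18.0829 24.5746] v=[-1.1658 -1.5222 2.5347 -0.9830]
Step 4: x=[7.2270 13.0020 18.6602 24.3583] v=[-1.5072 -1.7399 2.8865 -1.0813]
Step 5: x=[6.8675 12.6493 19.2391 24.1541] v=[-1.7976 -1.7633 2.8945 -1.0209]
Step 6: x=[6.4646 12.3290 19.7510 23.9933] v=[-2.0147 -1.6017 2.5595 -0.8039]
Step 7: x=[6.0377 12.0710 20.1357 23.9028] v=[-2.1347 -1.2902 1.9236 -0.4524]
Step 8: x=[5.6106 11.8942 20.3485 23.9016] v=[-2.1356 -0.8839 1.0641 -0.0058]

Answer: 5.6106 11.8942 20.3485 23.9016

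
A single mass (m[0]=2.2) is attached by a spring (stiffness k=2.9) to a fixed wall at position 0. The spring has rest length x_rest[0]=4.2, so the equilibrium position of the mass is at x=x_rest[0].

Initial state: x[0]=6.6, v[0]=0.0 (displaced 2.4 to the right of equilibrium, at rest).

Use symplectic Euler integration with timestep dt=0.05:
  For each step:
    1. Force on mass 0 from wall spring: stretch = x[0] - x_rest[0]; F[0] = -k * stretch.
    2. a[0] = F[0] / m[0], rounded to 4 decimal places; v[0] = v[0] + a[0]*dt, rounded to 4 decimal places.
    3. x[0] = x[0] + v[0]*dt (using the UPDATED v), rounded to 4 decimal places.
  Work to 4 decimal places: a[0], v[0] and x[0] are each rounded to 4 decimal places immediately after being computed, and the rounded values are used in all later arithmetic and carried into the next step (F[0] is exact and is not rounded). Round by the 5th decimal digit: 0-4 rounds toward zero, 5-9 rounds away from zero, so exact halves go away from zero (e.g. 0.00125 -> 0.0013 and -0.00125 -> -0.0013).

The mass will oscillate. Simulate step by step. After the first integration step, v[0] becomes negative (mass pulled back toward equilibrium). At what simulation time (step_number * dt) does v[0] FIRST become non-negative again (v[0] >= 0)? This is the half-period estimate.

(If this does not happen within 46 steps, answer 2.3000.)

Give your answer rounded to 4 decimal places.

Answer: 2.3000

Derivation:
Step 0: x=[6.6000] v=[0.0000]
Step 1: x=[6.5921] v=[-0.1582]
Step 2: x=[6.5763] v=[-0.3159]
Step 3: x=[6.5527] v=[-0.4725]
Step 4: x=[6.5213] v=[-0.6276]
Step 5: x=[6.4823] v=[-0.7806]
Step 6: x=[6.4358] v=[-0.9310]
Step 7: x=[6.3819] v=[-1.0784]
Step 8: x=[6.3208] v=[-1.2222]
Step 9: x=[6.2527] v=[-1.3620]
Step 10: x=[6.1778] v=[-1.4973]
Step 11: x=[6.0964] v=[-1.6277]
Step 12: x=[6.0088] v=[-1.7527]
Step 13: x=[5.9152] v=[-1.8719]
Step 14: x=[5.8160] v=[-1.9849]
Step 15: x=[5.7114] v=[-2.0914]
Step 16: x=[5.6019] v=[-2.1910]
Step 17: x=[5.4877] v=[-2.2834]
Step 18: x=[5.3693] v=[-2.3683]
Step 19: x=[5.2470] v=[-2.4454]
Step 20: x=[5.1213] v=[-2.5144]
Step 21: x=[4.9925] v=[-2.5751]
Step 22: x=[4.8611] v=[-2.6273]
Step 23: x=[4.7276] v=[-2.6709]
Step 24: x=[4.5923] v=[-2.7057]
Step 25: x=[4.4557] v=[-2.7316]
Step 26: x=[4.3183] v=[-2.7485]
Step 27: x=[4.1805] v=[-2.7563]
Step 28: x=[4.0428] v=[-2.7550]
Step 29: x=[3.9056] v=[-2.7446]
Step 30: x=[3.7693] v=[-2.7252]
Step 31: x=[3.6345] v=[-2.6968]
Step 32: x=[3.5015] v=[-2.6595]
Step 33: x=[3.3708] v=[-2.6135]
Step 34: x=[3.2429] v=[-2.5589]
Step 35: x=[3.1181] v=[-2.4958]
Step 36: x=[2.9969] v=[-2.4245]
Step 37: x=[2.8796] v=[-2.3452]
Step 38: x=[2.7667] v=[-2.2582]
Step 39: x=[2.6585] v=[-2.1637]
Step 40: x=[2.5554] v=[-2.0621]
Step 41: x=[2.4577] v=[-1.9537]
Step 42: x=[2.3658] v=[-1.8389]
Step 43: x=[2.2799] v=[-1.7180]
Step 44: x=[2.2003] v=[-1.5915]
Step 45: x=[2.1273] v=[-1.4597]
Step 46: x=[2.0611] v=[-1.3231]
v[0] did not become non-negative within 46 steps; using fallback time=2.3000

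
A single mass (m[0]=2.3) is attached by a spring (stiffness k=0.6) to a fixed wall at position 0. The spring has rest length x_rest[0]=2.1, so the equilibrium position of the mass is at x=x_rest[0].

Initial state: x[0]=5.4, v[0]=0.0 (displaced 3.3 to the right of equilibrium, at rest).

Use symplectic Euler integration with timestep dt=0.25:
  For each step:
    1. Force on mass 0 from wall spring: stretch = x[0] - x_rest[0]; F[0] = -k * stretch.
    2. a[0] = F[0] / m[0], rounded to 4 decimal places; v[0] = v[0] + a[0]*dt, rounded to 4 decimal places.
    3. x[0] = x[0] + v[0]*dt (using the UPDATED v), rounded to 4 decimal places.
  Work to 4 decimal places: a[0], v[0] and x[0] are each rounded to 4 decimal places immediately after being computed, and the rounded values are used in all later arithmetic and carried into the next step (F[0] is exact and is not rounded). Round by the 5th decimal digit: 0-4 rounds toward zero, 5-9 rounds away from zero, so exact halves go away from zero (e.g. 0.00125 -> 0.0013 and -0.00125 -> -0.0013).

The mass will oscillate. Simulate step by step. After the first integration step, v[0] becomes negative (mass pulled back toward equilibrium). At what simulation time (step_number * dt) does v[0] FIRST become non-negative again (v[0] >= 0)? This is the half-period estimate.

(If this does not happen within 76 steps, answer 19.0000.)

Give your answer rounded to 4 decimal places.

Answer: 6.2500

Derivation:
Step 0: x=[5.4000] v=[0.0000]
Step 1: x=[5.3462] v=[-0.2152]
Step 2: x=[5.2395] v=[-0.4269]
Step 3: x=[5.0816] v=[-0.6317]
Step 4: x=[4.8751] v=[-0.8262]
Step 5: x=[4.6233] v=[-1.0072]
Step 6: x=[4.3304] v=[-1.1718]
Step 7: x=[4.0011] v=[-1.3173]
Step 8: x=[3.6408] v=[-1.4413]
Step 9: x=[3.2554] v=[-1.5418]
Step 10: x=[2.8511] v=[-1.6172]
Step 11: x=[2.4346] v=[-1.6662]
Step 12: x=[2.0126] v=[-1.6880]
Step 13: x=[1.5920] v=[-1.6823]
Step 14: x=[1.1797] v=[-1.6492]
Step 15: x=[0.7824] v=[-1.5892]
Step 16: x=[0.4066] v=[-1.5033]
Step 17: x=[0.0584] v=[-1.3929]
Step 18: x=[-0.2566] v=[-1.2598]
Step 19: x=[-0.5331] v=[-1.1061]
Step 20: x=[-0.7667] v=[-0.9344]
Step 21: x=[-0.9536] v=[-0.7475]
Step 22: x=[-1.0907] v=[-0.5484]
Step 23: x=[-1.1758] v=[-0.3403]
Step 24: x=[-1.2075] v=[-0.1267]
Step 25: x=[-1.1853] v=[0.0890]
First v>=0 after going negative at step 25, time=6.2500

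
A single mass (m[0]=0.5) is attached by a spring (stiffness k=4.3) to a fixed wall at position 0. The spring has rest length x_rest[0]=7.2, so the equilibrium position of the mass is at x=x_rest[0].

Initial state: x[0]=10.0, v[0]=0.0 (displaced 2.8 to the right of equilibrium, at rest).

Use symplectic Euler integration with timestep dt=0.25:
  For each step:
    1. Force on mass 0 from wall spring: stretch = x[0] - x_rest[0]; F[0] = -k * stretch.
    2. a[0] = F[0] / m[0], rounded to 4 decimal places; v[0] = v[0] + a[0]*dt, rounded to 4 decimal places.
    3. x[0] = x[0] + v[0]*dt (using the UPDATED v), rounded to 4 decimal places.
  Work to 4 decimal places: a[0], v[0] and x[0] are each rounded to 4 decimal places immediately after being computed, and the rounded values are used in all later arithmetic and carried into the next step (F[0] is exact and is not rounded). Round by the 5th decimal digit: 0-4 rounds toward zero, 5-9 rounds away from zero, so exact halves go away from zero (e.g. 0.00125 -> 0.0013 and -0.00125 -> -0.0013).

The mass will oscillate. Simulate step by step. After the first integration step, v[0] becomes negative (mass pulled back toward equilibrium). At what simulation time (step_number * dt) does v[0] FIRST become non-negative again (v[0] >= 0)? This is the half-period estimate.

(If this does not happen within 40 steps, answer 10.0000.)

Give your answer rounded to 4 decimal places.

Step 0: x=[10.0000] v=[0.0000]
Step 1: x=[8.4950] v=[-6.0200]
Step 2: x=[6.2939] v=[-8.8043]
Step 3: x=[4.5799] v=[-6.8562]
Step 4: x=[4.2742] v=[-1.2230]
Step 5: x=[5.5411] v=[5.0675]
First v>=0 after going negative at step 5, time=1.2500

Answer: 1.2500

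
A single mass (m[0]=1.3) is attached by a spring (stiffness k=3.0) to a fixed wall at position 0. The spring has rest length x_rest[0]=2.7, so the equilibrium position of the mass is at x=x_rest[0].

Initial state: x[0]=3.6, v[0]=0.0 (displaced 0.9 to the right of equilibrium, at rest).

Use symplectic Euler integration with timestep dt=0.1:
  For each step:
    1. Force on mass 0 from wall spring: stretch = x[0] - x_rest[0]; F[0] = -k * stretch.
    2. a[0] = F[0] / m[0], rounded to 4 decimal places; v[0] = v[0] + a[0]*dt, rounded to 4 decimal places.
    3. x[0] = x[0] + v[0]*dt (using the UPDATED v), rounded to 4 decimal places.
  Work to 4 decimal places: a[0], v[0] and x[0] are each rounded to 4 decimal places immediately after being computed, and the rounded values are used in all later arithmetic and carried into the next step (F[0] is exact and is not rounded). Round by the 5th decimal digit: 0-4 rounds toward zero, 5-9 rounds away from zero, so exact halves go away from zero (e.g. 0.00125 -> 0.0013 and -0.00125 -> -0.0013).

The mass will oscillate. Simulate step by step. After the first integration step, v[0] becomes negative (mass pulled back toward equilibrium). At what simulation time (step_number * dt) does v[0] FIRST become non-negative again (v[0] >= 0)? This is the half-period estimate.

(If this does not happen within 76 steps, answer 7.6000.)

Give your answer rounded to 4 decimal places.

Answer: 2.1000

Derivation:
Step 0: x=[3.6000] v=[0.0000]
Step 1: x=[3.5792] v=[-0.2077]
Step 2: x=[3.5381] v=[-0.4106]
Step 3: x=[3.4777] v=[-0.6040]
Step 4: x=[3.3994] v=[-0.7835]
Step 5: x=[3.3049] v=[-0.9449]
Step 6: x=[3.1965] v=[-1.0845]
Step 7: x=[3.0766] v=[-1.1991]
Step 8: x=[2.9480] v=[-1.2860]
Step 9: x=[2.8137] v=[-1.3432]
Step 10: x=[2.6768] v=[-1.3694]
Step 11: x=[2.5404] v=[-1.3641]
Step 12: x=[2.4077] v=[-1.3273]
Step 13: x=[2.2817] v=[-1.2599]
Step 14: x=[2.1654] v=[-1.1634]
Step 15: x=[2.0614] v=[-1.0400]
Step 16: x=[1.9721] v=[-0.8926]
Step 17: x=[1.8996] v=[-0.7246]
Step 18: x=[1.8456] v=[-0.5399]
Step 19: x=[1.8113] v=[-0.3427]
Step 20: x=[1.7975] v=[-0.1376]
Step 21: x=[1.8046] v=[0.0707]
First v>=0 after going negative at step 21, time=2.1000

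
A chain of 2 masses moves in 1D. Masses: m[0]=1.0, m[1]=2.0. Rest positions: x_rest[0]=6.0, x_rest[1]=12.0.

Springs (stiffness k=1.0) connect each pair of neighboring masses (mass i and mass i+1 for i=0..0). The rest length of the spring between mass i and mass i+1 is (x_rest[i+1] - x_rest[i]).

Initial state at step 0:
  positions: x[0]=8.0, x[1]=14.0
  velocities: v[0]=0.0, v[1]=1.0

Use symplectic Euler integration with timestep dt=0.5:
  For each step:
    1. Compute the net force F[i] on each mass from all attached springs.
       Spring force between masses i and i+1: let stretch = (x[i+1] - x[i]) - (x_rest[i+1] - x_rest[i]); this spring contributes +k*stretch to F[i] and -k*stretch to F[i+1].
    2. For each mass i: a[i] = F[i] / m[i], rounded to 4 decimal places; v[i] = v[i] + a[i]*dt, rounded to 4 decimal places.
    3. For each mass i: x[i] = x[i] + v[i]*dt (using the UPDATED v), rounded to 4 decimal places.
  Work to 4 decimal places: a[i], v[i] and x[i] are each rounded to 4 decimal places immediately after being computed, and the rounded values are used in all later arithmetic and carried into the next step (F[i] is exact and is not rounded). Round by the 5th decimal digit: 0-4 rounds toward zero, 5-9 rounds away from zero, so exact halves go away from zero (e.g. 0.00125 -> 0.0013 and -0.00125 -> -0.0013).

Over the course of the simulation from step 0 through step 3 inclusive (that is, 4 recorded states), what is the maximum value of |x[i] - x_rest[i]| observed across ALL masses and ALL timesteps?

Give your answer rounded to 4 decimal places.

Answer: 3.2735

Derivation:
Step 0: x=[8.0000 14.0000] v=[0.0000 1.0000]
Step 1: x=[8.0000 14.5000] v=[0.0000 1.0000]
Step 2: x=[8.1250 14.9375] v=[0.2500 0.8750]
Step 3: x=[8.4532 15.2735] v=[0.6563 0.6719]
Max displacement = 3.2735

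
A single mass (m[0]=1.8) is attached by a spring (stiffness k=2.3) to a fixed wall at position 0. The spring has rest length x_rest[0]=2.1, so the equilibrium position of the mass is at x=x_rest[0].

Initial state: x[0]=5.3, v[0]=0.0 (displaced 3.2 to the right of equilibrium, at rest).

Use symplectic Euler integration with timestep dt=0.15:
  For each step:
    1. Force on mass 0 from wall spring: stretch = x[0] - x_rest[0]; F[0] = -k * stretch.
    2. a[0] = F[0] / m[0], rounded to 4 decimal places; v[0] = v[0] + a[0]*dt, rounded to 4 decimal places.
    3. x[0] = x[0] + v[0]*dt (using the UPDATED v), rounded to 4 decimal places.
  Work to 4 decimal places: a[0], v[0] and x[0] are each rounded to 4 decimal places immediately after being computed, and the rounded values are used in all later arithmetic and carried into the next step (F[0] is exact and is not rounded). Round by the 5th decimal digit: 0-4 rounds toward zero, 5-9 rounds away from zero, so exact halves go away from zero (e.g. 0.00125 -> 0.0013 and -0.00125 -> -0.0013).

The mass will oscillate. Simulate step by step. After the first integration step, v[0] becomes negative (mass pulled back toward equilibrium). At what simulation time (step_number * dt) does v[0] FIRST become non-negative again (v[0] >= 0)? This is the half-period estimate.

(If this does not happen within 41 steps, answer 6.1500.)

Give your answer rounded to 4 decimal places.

Step 0: x=[5.3000] v=[0.0000]
Step 1: x=[5.2080] v=[-0.6133]
Step 2: x=[5.0267] v=[-1.2090]
Step 3: x=[4.7612] v=[-1.7700]
Step 4: x=[4.4192] v=[-2.2801]
Step 5: x=[4.0105] v=[-2.7246]
Step 6: x=[3.5469] v=[-3.0908]
Step 7: x=[3.0417] v=[-3.3681]
Step 8: x=[2.5094] v=[-3.5486]
Step 9: x=[1.9653] v=[-3.6271]
Step 10: x=[1.4251] v=[-3.6013]
Step 11: x=[0.9043] v=[-3.4719]
Step 12: x=[0.4179] v=[-3.2427]
Step 13: x=[-0.0201] v=[-2.9203]
Step 14: x=[-0.3972] v=[-2.5140]
Step 15: x=[-0.7025] v=[-2.0354]
Step 16: x=[-0.9272] v=[-1.4983]
Step 17: x=[-1.0649] v=[-0.9181]
Step 18: x=[-1.1116] v=[-0.3115]
Step 19: x=[-1.0660] v=[0.3041]
First v>=0 after going negative at step 19, time=2.8500

Answer: 2.8500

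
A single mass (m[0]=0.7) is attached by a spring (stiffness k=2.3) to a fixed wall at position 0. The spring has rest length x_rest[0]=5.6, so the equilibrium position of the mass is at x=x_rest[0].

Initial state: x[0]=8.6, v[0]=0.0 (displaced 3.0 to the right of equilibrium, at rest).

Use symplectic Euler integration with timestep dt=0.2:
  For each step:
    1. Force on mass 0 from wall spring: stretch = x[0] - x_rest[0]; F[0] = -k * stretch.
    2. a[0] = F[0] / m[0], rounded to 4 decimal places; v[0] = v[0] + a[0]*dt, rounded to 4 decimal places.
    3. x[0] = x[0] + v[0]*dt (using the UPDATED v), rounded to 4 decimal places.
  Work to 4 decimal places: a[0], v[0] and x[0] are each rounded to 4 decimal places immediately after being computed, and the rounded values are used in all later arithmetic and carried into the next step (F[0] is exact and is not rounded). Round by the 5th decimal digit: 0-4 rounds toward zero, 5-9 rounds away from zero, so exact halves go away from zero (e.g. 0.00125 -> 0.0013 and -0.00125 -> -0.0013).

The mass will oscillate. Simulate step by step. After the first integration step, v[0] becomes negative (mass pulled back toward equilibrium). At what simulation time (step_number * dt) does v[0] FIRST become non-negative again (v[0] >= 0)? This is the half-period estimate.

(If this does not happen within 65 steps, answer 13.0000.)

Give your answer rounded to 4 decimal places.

Answer: 1.8000

Derivation:
Step 0: x=[8.6000] v=[0.0000]
Step 1: x=[8.2057] v=[-1.9714]
Step 2: x=[7.4690] v=[-3.6837]
Step 3: x=[6.4866] v=[-4.9119]
Step 4: x=[5.3877] v=[-5.4945]
Step 5: x=[4.3167] v=[-5.3550]
Step 6: x=[3.4144] v=[-4.5117]
Step 7: x=[2.7993] v=[-3.0754]
Step 8: x=[2.5523] v=[-1.2349]
Step 9: x=[2.7059] v=[0.7679]
First v>=0 after going negative at step 9, time=1.8000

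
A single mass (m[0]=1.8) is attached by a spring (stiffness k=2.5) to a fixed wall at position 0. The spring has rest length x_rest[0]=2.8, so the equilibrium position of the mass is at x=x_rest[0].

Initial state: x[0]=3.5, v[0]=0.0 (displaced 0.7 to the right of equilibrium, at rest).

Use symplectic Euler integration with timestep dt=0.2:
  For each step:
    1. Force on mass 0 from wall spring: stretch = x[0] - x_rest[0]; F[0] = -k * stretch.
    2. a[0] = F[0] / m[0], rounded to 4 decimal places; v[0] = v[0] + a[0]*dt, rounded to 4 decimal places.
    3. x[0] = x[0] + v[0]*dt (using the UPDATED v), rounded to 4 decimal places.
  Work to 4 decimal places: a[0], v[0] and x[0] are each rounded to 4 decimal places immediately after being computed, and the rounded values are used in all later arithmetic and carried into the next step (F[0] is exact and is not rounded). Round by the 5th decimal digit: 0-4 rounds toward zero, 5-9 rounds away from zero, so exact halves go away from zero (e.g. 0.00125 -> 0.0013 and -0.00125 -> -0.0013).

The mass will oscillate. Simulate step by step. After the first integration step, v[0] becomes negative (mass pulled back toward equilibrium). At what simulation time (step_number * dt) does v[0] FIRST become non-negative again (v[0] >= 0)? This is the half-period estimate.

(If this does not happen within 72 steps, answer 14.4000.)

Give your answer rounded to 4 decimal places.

Step 0: x=[3.5000] v=[0.0000]
Step 1: x=[3.4611] v=[-0.1944]
Step 2: x=[3.3855] v=[-0.3780]
Step 3: x=[3.2774] v=[-0.5406]
Step 4: x=[3.1428] v=[-0.6732]
Step 5: x=[2.9891] v=[-0.7684]
Step 6: x=[2.8249] v=[-0.8209]
Step 7: x=[2.6593] v=[-0.8278]
Step 8: x=[2.5016] v=[-0.7887]
Step 9: x=[2.3604] v=[-0.7058]
Step 10: x=[2.2437] v=[-0.5837]
Step 11: x=[2.1579] v=[-0.4292]
Step 12: x=[2.1077] v=[-0.2508]
Step 13: x=[2.0960] v=[-0.0585]
Step 14: x=[2.1234] v=[0.1371]
First v>=0 after going negative at step 14, time=2.8000

Answer: 2.8000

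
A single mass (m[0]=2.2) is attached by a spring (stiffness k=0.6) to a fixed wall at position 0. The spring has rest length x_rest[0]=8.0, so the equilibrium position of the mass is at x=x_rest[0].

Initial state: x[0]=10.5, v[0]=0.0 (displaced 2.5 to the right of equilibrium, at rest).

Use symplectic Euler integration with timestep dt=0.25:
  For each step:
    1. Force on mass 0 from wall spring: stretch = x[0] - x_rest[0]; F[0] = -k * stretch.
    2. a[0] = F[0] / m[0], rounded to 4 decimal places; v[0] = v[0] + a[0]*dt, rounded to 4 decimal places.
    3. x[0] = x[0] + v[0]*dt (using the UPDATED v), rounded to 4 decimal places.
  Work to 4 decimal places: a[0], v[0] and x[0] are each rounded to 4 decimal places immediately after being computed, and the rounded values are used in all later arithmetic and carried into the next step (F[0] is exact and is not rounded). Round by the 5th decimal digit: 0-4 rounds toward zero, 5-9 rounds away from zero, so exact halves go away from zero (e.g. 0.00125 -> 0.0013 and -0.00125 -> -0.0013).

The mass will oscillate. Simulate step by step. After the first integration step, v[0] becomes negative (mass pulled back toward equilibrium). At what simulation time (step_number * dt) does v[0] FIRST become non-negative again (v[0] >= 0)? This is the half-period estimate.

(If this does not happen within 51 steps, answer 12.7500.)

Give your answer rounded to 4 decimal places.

Answer: 6.2500

Derivation:
Step 0: x=[10.5000] v=[0.0000]
Step 1: x=[10.4574] v=[-0.1705]
Step 2: x=[10.3729] v=[-0.3381]
Step 3: x=[10.2479] v=[-0.4999]
Step 4: x=[10.0846] v=[-0.6532]
Step 5: x=[9.8858] v=[-0.7953]
Step 6: x=[9.6548] v=[-0.9239]
Step 7: x=[9.3956] v=[-1.0367]
Step 8: x=[9.1126] v=[-1.1319]
Step 9: x=[8.8107] v=[-1.2078]
Step 10: x=[8.4949] v=[-1.2631]
Step 11: x=[8.1707] v=[-1.2969]
Step 12: x=[7.8436] v=[-1.3086]
Step 13: x=[7.5191] v=[-1.2979]
Step 14: x=[7.2028] v=[-1.2651]
Step 15: x=[6.9001] v=[-1.2108]
Step 16: x=[6.6162] v=[-1.1358]
Step 17: x=[6.3558] v=[-1.0415]
Step 18: x=[6.1235] v=[-0.9294]
Step 19: x=[5.9231] v=[-0.8015]
Step 20: x=[5.7581] v=[-0.6599]
Step 21: x=[5.6313] v=[-0.5071]
Step 22: x=[5.5449] v=[-0.3456]
Step 23: x=[5.5004] v=[-0.1782]
Step 24: x=[5.4985] v=[-0.0078]
Step 25: x=[5.5392] v=[0.1628]
First v>=0 after going negative at step 25, time=6.2500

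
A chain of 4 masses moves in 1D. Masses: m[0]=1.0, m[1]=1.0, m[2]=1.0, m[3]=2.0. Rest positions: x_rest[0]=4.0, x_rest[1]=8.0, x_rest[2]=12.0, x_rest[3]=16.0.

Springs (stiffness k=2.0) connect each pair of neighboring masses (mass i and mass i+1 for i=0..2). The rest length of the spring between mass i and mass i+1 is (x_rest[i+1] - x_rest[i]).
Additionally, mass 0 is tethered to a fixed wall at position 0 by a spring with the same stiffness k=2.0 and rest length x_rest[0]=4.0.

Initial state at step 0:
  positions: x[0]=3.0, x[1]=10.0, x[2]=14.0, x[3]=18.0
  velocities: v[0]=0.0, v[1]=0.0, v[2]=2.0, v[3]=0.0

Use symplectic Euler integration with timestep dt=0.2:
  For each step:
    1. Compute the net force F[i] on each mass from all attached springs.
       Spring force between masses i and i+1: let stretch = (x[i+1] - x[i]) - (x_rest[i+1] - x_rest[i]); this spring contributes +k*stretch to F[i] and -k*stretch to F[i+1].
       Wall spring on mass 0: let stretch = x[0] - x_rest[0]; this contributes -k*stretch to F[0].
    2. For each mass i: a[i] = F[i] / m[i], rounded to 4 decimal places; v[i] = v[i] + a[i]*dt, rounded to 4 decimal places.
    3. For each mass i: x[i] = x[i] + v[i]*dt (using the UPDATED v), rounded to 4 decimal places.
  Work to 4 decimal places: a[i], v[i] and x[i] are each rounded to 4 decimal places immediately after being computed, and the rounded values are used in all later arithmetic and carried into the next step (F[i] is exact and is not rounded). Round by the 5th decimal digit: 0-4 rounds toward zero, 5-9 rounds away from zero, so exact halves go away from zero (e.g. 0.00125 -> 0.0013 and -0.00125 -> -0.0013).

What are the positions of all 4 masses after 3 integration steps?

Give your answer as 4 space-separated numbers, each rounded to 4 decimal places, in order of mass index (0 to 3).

Answer: 4.5869 8.9804 14.8703 18.0600

Derivation:
Step 0: x=[3.0000 10.0000 14.0000 18.0000] v=[0.0000 0.0000 2.0000 0.0000]
Step 1: x=[3.3200 9.7600 14.4000 18.0000] v=[1.6000 -1.2000 2.0000 0.0000]
Step 2: x=[3.8896 9.3760 14.7168 18.0160] v=[2.8480 -1.9200 1.5840 0.0800]
Step 3: x=[4.5869 8.9804 14.8703 18.0600] v=[3.4867 -1.9782 0.7674 0.2202]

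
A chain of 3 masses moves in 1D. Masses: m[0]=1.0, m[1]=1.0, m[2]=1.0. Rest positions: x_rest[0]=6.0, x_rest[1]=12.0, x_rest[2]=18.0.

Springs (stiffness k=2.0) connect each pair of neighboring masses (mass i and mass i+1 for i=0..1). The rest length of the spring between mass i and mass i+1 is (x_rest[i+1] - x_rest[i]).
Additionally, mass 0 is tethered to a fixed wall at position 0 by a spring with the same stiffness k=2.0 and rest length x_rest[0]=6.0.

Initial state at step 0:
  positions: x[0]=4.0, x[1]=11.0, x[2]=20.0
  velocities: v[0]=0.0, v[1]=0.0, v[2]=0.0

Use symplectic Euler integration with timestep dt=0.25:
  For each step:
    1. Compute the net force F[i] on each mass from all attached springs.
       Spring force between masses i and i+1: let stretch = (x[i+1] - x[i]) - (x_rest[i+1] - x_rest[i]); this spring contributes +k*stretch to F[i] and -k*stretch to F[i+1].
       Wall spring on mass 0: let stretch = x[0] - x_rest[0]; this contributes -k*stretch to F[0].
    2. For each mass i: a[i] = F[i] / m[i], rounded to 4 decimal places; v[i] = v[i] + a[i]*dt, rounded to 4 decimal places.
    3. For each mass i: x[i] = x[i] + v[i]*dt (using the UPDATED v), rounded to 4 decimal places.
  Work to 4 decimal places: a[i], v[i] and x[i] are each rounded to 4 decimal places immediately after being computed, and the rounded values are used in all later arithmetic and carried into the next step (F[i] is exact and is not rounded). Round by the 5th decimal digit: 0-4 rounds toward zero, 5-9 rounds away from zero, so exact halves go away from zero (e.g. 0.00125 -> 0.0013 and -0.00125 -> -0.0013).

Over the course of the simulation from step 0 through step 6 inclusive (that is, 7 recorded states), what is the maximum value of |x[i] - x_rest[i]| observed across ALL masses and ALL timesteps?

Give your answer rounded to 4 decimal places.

Step 0: x=[4.0000 11.0000 20.0000] v=[0.0000 0.0000 0.0000]
Step 1: x=[4.3750 11.2500 19.6250] v=[1.5000 1.0000 -1.5000]
Step 2: x=[5.0625 11.6875 18.9531] v=[2.7500 1.7500 -2.6875]
Step 3: x=[5.9453 12.2051 18.1230] v=[3.5313 2.0703 -3.3203]
Step 4: x=[6.8675 12.6800 17.3032] v=[3.6886 1.8994 -3.2793]
Step 5: x=[7.6578 13.0062 16.6555] v=[3.1611 1.3048 -2.5909]
Step 6: x=[8.1594 13.1200 16.3016] v=[2.0064 0.4553 -1.4156]
Max displacement = 2.1594

Answer: 2.1594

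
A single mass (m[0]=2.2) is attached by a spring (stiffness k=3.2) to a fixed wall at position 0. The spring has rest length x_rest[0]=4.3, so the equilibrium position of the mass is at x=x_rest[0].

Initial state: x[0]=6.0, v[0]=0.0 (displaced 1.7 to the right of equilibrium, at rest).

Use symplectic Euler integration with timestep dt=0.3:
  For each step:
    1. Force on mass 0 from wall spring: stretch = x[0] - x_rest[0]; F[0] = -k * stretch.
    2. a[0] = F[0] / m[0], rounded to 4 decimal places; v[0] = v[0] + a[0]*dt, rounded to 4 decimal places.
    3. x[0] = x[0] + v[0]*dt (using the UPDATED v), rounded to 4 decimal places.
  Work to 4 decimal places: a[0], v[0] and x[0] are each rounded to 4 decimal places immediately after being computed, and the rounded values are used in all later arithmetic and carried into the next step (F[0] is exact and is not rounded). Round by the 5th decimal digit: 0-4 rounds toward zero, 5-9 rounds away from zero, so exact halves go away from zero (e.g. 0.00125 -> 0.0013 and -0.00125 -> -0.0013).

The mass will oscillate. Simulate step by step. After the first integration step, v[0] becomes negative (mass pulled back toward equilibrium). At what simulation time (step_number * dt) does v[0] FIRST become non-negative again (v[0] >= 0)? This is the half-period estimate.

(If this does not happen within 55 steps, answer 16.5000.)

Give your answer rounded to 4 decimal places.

Step 0: x=[6.0000] v=[0.0000]
Step 1: x=[5.7775] v=[-0.7418]
Step 2: x=[5.3616] v=[-1.3865]
Step 3: x=[4.8067] v=[-1.8497]
Step 4: x=[4.1855] v=[-2.0708]
Step 5: x=[3.5792] v=[-2.0209]
Step 6: x=[3.0673] v=[-1.7064]
Step 7: x=[2.7168] v=[-1.1685]
Step 8: x=[2.5735] v=[-0.4777]
Step 9: x=[2.6562] v=[0.2757]
First v>=0 after going negative at step 9, time=2.7000

Answer: 2.7000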